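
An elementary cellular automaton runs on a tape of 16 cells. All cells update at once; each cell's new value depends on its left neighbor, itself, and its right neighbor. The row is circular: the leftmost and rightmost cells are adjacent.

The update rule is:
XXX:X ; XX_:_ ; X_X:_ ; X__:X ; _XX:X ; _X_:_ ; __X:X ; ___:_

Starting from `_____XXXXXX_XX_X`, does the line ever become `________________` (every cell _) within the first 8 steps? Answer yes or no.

no

X___XXXXXX__X___
_X_XXXXXX_XX_X_X
___XXXXX__X_____
__XXXXX_XX_X____
_XXXXX__X___X___
XXXXX_XX_X_X_X__
XXXX__X_______XX
XXX_XX_X_____XXX
step 8 is XXX_XX_X_____XXX, still not uniform _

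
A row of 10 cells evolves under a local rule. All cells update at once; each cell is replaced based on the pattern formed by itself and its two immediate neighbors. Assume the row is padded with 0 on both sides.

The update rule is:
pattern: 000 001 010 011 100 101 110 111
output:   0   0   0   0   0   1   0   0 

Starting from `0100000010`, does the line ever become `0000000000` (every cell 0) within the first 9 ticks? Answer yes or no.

tick 1: 0000000000
all cells are 0 at tick 1

yes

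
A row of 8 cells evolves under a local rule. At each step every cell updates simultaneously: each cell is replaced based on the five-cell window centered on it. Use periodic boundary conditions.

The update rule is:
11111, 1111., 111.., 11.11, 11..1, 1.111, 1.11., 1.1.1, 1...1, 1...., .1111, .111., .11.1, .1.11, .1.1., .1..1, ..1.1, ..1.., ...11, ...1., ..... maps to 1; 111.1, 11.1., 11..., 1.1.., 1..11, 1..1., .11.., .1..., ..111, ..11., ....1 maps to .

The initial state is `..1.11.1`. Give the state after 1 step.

1.1111..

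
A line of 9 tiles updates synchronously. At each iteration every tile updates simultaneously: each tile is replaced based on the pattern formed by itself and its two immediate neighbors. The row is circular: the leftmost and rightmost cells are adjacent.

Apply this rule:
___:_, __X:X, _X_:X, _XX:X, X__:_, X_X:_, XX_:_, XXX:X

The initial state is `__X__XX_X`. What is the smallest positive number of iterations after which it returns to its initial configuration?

18

iteration 1: _XX_XX__X
iteration 2: _X__X__XX
iteration 3: _X_XX_XX_
iteration 4: XX_X__X__
iteration 5: X__X_XX_X
iteration 6: __XX_X__X
iteration 7: _XX__X_XX
iteration 8: _X__XX_X_
iteration 9: XX_XX__X_
iteration 10: X__X__XX_
iteration 11: X_XX_XX__
iteration 12: X_X__X__X
iteration 13: __X_XX_XX
iteration 14: _XX_X__X_
iteration 15: XX__X_XX_
iteration 16: X__XX_X__
iteration 17: X_XX__X_X
iteration 18: __X__XX_X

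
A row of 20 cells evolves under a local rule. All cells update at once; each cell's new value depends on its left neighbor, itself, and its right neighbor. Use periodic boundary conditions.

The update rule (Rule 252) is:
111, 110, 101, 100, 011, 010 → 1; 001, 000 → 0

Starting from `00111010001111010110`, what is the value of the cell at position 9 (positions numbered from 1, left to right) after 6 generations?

00111111001111111111
10111111101111111111
11111111111111111111
11111111111111111111  (fixed point — unchanged through generation 6)
position 9 holds 1

1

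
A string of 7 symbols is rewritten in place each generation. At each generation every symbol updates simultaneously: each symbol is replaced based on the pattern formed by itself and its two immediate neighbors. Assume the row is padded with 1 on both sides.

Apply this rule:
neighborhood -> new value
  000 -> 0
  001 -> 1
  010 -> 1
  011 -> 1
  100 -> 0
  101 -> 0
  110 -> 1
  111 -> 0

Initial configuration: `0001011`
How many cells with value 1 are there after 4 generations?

0011010
0111010
0101010
0101010
count of 1: 3

3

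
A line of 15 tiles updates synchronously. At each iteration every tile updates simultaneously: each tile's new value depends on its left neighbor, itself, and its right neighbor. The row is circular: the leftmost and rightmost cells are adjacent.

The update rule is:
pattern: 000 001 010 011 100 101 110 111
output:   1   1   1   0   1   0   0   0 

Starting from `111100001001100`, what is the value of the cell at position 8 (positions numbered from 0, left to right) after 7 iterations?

1

000011111110011
111100000001100
000011111110011  (repeats iteration 1; period 2)
iteration 7: 000011111110011
position 8 holds 1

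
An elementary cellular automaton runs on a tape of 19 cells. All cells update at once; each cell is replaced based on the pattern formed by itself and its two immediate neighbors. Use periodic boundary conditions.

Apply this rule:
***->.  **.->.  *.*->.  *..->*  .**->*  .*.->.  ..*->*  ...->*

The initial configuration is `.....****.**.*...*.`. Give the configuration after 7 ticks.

tick 1: ******....*...***.*
tick 2: ......****.****...*
tick 3: *******....*...***.
tick 4: *......****.****...
tick 5: .*******....*...***
tick 6: .*......****.****..
tick 7: *.*******....*...**

*.*******....*...**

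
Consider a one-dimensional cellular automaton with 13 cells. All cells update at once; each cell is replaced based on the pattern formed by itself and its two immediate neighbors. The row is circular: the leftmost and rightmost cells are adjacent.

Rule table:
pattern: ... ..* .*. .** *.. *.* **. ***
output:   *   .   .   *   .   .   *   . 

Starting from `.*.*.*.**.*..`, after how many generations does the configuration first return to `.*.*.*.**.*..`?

18

.......**...*
.*****.**.*..
.*...*.**...*
...*...**.*..
**...*.**...*
.*.*...**.*.*
.....*.**....
****...**.***
...*.*.**.*..
**.....**...*
.*.***.**.*.*
...*.*.**....
**.....**.***
.*.***.**.*..
...*.*.**...*
.*.....**.*..
...***.**...*
.*.*.*.**.*..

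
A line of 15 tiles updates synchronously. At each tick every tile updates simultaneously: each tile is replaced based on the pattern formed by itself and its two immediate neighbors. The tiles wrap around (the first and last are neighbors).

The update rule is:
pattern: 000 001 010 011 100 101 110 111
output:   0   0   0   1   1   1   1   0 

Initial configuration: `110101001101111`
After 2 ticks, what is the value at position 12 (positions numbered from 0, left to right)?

1

tick 1: 011010101111000
tick 2: 011101011001100
position 12 holds 1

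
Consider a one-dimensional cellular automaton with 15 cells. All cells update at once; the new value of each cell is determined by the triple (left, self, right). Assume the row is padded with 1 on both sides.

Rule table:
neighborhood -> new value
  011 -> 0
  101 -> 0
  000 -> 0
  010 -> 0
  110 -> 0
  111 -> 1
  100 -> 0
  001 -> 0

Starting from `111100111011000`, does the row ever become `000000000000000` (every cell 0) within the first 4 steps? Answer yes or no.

yes

step 1: 111000010000000
step 2: 110000000000000
step 3: 100000000000000
step 4: 000000000000000
all cells are 0 at step 4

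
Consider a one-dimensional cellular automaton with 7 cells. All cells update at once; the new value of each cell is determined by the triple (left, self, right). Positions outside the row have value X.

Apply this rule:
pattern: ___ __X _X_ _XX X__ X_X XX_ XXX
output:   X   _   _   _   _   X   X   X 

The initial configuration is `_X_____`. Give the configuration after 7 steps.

XXXX___

X__XXX_
X___XXX
X_X__XX
XX____X
XX_XX__
XXX_X__
XXXX___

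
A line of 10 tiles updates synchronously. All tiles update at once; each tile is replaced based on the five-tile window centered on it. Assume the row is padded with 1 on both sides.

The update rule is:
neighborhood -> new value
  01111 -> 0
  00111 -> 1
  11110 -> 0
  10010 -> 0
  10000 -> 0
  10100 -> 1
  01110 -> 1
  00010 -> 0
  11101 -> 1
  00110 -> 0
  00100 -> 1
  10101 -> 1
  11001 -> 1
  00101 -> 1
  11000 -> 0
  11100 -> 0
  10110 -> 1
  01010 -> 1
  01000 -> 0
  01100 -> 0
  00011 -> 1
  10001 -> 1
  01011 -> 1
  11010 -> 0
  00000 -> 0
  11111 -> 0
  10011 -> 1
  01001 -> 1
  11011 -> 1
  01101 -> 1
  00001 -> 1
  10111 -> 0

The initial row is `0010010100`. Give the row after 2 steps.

1011011111
1111100000

1111100000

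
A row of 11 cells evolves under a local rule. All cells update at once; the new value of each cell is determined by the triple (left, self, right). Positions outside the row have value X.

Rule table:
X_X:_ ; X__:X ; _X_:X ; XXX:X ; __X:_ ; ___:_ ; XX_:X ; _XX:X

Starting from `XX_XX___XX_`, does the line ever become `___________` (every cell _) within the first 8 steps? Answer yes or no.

no

step 1: XX_XXX__XX_
step 2: XX_XXXX_XX_
step 3: XX_XXXX_XX_  (fixed point — unchanged through step 8)
step 8 is XX_XXXX_XX_, still not uniform _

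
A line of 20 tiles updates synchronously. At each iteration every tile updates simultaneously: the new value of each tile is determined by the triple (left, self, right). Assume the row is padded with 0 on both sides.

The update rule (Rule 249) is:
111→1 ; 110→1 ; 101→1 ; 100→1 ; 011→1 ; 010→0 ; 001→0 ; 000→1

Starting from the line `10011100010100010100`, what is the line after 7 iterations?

01011111001011001011
00111111100111100111
10111111110111110111
01111111111111111111
01111111111111111111  (fixed point — unchanged through iteration 7)

01111111111111111111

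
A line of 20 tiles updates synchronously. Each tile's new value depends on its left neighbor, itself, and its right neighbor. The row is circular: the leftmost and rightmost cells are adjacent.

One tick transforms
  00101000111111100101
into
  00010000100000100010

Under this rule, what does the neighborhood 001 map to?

At position 1 the neighborhood is 001; the next row has 0 there.

0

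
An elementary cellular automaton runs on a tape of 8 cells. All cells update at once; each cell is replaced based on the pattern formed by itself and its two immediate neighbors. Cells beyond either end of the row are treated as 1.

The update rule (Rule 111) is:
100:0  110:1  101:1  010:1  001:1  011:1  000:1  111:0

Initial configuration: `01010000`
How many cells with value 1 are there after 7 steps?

5

11110111
00011100
01110101
11011111
01110000
11010111
01111100
count of 1: 5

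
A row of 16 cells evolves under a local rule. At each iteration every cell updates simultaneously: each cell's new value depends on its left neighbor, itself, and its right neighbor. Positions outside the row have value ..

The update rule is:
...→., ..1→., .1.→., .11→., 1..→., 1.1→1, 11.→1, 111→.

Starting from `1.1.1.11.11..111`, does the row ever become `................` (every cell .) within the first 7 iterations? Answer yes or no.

yes

.1.1.1.11.1....1
..1.1.1.11......
...1.1.1.1......
....1.1.1.......
.....1.1........
......1.........
................
all cells are . at iteration 7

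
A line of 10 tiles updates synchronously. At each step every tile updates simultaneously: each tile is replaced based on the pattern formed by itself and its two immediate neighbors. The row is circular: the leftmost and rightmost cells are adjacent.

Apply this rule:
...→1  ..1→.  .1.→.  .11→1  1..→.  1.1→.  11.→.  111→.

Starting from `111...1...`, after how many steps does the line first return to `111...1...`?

15

step 1: 1...1...1.
step 2: ..1...1...
step 3: 1...1...11
step 4: ..1...1.1.
step 5: 1...1.....
step 6: ..1...111.
step 7: 1...1.1...
step 8: ..1.....1.
step 9: 1...111...
step 10: ..1.1...1.
step 11: 1.....1...
step 12: ..111...1.
step 13: 1.1...1...
step 14: ....1...1.
step 15: 111...1...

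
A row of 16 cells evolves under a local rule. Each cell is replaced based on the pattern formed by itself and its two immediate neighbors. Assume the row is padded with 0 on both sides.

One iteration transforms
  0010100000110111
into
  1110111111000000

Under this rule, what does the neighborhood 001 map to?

At position 1 the neighborhood is 001; the next row has 1 there.

1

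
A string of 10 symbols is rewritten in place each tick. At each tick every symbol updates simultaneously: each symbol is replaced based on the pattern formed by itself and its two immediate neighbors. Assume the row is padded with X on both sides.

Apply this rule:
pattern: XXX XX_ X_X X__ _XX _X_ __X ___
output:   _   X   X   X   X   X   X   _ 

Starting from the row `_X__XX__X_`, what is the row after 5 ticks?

XXXXXXXXXX
__________
X________X
XX______XX
_XX____XX_

_XX____XX_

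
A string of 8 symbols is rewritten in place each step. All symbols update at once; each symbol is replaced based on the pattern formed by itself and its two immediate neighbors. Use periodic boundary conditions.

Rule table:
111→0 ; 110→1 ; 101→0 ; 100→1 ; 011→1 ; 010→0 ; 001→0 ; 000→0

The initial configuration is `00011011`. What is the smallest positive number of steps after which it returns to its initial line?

10011011
11011010
11011000
11011100
11010110
11000110
11100110
10110110
00110110
00110111
10110101
10110001
10111001
10101101
10001101
11001101
01101101
01101100
01101110
01101011
01100011
01110011
01011011
00011011

24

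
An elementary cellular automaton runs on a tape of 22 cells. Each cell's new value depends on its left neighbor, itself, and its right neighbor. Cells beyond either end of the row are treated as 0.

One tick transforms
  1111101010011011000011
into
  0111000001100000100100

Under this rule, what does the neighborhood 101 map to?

0

At position 5 the neighborhood is 101; the next row has 0 there.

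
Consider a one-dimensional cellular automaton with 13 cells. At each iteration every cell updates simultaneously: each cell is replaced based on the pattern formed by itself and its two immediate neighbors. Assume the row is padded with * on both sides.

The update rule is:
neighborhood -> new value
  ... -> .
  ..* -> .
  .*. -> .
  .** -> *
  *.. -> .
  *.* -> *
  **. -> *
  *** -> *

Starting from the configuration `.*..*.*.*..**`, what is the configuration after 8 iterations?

*....*.*...**
*.....*....**
*..........**
*..........**  (fixed point — unchanged through iteration 8)

*..........**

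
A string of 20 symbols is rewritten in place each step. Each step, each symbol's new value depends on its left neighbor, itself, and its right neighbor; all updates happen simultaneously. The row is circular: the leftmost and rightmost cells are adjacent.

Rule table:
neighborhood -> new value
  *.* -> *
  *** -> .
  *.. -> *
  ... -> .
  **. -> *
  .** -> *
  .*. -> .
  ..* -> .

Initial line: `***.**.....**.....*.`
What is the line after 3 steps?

..**..***...****...*

*.*****....***.....*
***...**...*.**....*
..**..***...****...*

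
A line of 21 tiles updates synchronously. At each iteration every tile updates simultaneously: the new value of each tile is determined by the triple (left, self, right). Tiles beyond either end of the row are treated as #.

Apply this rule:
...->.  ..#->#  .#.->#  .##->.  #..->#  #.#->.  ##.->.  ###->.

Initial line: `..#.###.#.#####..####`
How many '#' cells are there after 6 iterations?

###.....#......##....
...#...###....#..#..#
#.###.#...#..#######.
......##.####........
#....#.......#......#
.#..###.....###....#.
count of #: 8

8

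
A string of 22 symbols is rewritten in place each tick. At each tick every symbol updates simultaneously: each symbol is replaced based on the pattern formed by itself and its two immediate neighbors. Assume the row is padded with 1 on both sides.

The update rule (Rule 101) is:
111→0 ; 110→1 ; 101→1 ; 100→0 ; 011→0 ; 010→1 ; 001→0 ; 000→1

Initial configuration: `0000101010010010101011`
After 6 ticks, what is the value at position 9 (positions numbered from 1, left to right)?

1

tick 1: 0110111110010011111100
tick 2: 1011000010010000000100
tick 3: 1101011010010111110100
tick 4: 0111101110011000011100
tick 5: 1000110010001011000100
tick 6: 1010010010101101010100
position 9 holds 1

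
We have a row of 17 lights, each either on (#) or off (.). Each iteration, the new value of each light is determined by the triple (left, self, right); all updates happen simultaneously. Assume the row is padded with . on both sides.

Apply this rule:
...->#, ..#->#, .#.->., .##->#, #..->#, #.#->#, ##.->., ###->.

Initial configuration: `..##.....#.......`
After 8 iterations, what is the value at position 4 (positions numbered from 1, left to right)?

iteration 1: ###.#####.#######
iteration 2: #..##....##......
iteration 3: .###.#####.######
iteration 4: ##..##....##.....
iteration 5: #.###.#####.#####
iteration 6: .##..##....##....
iteration 7: ##.###.#####.####
iteration 8: #.##..##....##...
position 4 holds #

#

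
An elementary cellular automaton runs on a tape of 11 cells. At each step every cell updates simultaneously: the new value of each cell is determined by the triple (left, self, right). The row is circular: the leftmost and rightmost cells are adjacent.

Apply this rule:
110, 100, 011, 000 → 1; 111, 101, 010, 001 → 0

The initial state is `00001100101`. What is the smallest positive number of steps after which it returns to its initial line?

5

11101110000
10101011110
00000010010
11111001001
00001100101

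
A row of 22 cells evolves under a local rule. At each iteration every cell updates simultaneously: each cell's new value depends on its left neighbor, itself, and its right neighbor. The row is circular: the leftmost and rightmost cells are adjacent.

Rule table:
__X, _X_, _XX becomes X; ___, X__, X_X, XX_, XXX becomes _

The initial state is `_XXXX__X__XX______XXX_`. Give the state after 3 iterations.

iteration 1: XX____XX_XX______XX___
iteration 2: X____XX__X______XX___X
iteration 3: ____XX__XX_____XX___XX

____XX__XX_____XX___XX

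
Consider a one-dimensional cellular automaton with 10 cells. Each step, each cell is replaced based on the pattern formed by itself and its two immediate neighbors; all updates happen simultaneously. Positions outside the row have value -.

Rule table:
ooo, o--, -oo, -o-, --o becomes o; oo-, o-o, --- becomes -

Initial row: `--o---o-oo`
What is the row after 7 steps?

step 1: -ooo-oo-o-
step 2: ooo--o--oo
step 3: oo-oooooo-
step 4: o--ooooo-o
step 5: ooooooo--o
step 6: oooooo-ooo
step 7: ooooo--oo-

ooooo--oo-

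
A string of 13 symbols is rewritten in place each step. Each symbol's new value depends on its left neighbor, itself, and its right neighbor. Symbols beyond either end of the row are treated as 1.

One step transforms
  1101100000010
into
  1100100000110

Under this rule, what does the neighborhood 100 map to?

At position 5 the neighborhood is 100; the next row has 0 there.

0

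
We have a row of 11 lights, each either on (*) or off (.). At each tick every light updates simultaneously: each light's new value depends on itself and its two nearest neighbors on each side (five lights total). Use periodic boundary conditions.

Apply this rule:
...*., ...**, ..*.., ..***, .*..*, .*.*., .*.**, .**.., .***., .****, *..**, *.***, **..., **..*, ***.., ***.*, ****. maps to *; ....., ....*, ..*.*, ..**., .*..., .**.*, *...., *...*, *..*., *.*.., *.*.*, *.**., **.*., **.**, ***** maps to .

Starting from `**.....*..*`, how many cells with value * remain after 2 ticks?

6

***...*****
.***.***...
count of *: 6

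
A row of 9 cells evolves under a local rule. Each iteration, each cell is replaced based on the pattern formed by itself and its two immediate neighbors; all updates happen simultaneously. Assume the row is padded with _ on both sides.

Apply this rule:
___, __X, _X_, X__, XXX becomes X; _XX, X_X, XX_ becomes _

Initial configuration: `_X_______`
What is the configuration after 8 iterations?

_XXXXXXX_

XXXXXXXXX
_XXXXXXX_
X_XXXXX_X
X__XXX__X
XXX_X_XXX
_X__X__X_
XXXXXXXXX  (repeats iteration 1; period 6)
iteration 8: _XXXXXXX_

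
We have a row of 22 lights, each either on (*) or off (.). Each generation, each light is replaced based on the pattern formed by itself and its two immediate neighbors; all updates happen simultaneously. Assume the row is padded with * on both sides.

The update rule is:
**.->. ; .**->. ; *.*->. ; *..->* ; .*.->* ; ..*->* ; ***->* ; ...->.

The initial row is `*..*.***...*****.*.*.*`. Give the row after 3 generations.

***..*..*.****..*...**

generation 1: .***..*.*.*.***..*.*..
generation 2: ..*.***.*.*..*.***.***
generation 3: ***..*..*.****..*...**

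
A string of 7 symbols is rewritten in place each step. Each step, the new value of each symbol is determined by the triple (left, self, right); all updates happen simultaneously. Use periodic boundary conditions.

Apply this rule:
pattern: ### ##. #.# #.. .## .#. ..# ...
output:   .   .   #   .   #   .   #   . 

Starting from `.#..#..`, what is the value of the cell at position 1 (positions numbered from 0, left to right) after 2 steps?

.

step 1: #..#...
step 2: ..#...#
position 1 holds .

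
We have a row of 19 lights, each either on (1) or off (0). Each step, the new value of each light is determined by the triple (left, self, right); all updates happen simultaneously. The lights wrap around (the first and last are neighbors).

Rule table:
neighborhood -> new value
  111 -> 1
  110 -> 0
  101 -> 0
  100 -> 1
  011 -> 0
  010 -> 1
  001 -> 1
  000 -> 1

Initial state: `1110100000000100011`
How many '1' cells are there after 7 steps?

step 1: 1100111111111111101
step 2: 1011011111111111000
step 3: 1000001111111110111
step 4: 0111110111111100011
step 5: 0011100011111011100
step 6: 1101011101110001011
step 7: 1001001000101111001
count of 1: 9

9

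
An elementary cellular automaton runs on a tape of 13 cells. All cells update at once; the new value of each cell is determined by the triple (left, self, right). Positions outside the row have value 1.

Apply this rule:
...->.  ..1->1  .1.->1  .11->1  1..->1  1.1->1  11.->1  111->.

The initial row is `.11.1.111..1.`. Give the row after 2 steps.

1111111.11111
......111....

......111....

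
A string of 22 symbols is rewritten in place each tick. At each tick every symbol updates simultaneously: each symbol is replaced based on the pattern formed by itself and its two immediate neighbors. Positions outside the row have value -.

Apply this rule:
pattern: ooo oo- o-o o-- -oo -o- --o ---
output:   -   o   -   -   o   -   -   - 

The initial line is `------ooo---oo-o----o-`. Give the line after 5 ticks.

------------oo--------

tick 1: ------o-o---oo--------
tick 2: ------------oo--------
tick 3: ------------oo--------  (fixed point — unchanged through tick 5)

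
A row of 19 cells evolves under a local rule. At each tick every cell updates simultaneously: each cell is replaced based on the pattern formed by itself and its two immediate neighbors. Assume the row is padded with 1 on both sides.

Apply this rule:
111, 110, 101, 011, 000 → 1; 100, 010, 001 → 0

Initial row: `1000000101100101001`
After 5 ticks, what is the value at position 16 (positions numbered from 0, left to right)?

0

1011110011100010001
1111110011101000101
1111110011110010011
1111110011110000011
1111110011110111011
position 16 holds 0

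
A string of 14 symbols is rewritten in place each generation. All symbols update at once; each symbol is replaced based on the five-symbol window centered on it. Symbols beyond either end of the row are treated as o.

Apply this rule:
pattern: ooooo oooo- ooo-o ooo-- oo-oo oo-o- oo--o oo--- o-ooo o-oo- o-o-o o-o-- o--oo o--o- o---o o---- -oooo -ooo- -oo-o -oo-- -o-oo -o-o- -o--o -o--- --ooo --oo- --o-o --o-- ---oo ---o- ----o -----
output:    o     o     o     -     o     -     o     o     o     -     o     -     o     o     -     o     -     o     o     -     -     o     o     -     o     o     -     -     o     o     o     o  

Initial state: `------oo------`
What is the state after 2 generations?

ooooooo-oooooo
ooooooooo-oooo

ooooooooo-oooo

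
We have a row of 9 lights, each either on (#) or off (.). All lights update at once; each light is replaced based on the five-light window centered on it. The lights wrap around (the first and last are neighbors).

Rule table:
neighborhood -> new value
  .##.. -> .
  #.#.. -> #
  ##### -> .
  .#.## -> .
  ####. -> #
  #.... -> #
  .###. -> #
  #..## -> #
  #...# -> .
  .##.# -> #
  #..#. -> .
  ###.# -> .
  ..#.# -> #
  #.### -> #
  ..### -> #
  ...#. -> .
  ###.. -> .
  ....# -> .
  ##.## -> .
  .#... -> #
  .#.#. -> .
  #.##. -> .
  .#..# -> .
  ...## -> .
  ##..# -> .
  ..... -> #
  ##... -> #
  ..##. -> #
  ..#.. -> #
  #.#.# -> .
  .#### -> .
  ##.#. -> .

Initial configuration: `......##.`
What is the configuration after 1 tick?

####..#.#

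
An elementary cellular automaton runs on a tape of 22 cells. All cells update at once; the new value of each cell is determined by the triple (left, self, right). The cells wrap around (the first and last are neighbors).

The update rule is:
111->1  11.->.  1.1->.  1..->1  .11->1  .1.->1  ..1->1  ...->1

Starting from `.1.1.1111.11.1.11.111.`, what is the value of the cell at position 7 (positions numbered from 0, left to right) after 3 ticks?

11.1.111..1..1.1..11.1
1..1.11.111111.1111..1
.111.1..11111..111.111
position 7 holds .

.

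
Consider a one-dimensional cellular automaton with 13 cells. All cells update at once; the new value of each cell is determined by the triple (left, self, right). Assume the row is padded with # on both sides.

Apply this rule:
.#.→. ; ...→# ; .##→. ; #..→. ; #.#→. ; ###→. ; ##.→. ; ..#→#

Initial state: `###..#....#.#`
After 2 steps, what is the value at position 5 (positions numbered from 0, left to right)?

.

....#..###...
.###..#....##
position 5 holds .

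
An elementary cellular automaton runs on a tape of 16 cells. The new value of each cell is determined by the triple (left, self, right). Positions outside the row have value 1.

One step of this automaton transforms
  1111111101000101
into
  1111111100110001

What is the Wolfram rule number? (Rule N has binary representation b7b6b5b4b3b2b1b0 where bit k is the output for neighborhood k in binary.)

217

position 0: 111 → 1  (bit 7 = 1)
position 7: 110 → 1  (bit 6 = 1)
position 8: 101 → 0  (bit 5 = 0)
position 10: 100 → 1  (bit 4 = 1)
position 15: 011 → 1  (bit 3 = 1)
position 9: 010 → 0  (bit 2 = 0)
position 12: 001 → 0  (bit 1 = 0)
position 11: 000 → 1  (bit 0 = 1)
bits b7..b0 = 11011001 = 217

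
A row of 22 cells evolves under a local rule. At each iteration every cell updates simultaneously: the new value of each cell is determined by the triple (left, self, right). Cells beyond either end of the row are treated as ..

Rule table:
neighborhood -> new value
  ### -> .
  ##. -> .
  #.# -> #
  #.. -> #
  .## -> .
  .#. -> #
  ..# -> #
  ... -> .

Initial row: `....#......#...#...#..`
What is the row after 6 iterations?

iteration 1: ...###....###.###.###.
iteration 2: ..#...#..#...#...#...#
iteration 3: .###.######.###.###.##
iteration 4: #...#......#...#...#..
iteration 5: ##.###....###.###.###.
iteration 6: ..#...#..#...#...#...#

..#...#..#...#...#...#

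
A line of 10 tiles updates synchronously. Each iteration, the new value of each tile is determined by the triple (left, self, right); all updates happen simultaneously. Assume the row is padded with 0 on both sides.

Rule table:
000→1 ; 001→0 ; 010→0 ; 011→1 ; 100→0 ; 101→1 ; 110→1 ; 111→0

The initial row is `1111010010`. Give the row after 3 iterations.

1101111001

1001100000
0001101111
1101111001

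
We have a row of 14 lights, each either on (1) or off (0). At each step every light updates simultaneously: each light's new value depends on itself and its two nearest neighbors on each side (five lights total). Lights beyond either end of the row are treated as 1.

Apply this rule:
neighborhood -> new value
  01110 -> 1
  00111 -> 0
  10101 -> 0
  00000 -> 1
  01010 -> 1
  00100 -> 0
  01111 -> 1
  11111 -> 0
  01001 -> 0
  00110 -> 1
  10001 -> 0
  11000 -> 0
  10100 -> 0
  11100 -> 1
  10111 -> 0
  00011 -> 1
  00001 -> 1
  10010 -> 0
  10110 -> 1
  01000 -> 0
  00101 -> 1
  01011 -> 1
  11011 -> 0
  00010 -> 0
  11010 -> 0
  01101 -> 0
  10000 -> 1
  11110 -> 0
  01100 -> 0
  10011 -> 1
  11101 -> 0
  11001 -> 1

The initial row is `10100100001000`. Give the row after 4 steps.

step 1: 00000001100001
step 2: 01111111001110
step 3: 00100001110100
step 4: 10001110100001

10001110100001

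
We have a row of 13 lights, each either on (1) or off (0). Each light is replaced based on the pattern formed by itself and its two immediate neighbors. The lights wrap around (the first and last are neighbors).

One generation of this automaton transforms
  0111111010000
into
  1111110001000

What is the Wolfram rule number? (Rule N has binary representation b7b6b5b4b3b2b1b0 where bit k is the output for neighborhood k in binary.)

position 2: 111 → 1  (bit 7 = 1)
position 6: 110 → 0  (bit 6 = 0)
position 7: 101 → 0  (bit 5 = 0)
position 9: 100 → 1  (bit 4 = 1)
position 1: 011 → 1  (bit 3 = 1)
position 8: 010 → 0  (bit 2 = 0)
position 0: 001 → 1  (bit 1 = 1)
position 10: 000 → 0  (bit 0 = 0)
bits b7..b0 = 10011010 = 154

154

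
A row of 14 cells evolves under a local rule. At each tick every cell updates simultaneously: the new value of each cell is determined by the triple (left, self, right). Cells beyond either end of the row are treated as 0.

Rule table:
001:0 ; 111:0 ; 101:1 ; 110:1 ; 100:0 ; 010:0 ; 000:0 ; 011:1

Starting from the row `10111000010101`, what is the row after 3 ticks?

01010000000000

tick 1: 01101000001010
tick 2: 01110000000100
tick 3: 01010000000000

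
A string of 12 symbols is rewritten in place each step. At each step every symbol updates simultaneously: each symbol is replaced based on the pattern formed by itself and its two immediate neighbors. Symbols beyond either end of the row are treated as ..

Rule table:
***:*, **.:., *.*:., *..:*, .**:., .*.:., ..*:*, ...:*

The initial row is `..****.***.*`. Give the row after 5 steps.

**.**...*...
.....***.***
*****.*...*.
.***...***.*
*.*.***.*...

*.*.***.*...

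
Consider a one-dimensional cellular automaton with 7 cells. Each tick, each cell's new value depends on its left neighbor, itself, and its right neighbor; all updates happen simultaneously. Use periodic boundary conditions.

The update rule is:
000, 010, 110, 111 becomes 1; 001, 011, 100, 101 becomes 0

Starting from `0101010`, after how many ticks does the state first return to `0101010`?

0101010

1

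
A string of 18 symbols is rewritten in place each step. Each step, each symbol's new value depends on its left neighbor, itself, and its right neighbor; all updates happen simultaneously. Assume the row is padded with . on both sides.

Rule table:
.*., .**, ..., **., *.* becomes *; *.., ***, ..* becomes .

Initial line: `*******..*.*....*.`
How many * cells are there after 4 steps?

*.....*..***.**.*.
*.***.*..*.******.
***.***..***....*.
*.***.*..*.*.**.*.
count of *: 10

10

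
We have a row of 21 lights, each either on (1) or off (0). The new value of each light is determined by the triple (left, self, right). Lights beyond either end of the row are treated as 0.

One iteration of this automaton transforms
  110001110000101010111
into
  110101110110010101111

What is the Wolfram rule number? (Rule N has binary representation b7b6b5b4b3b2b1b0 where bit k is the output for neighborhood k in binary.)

233

position 6: 111 → 1  (bit 7 = 1)
position 1: 110 → 1  (bit 6 = 1)
position 13: 101 → 1  (bit 5 = 1)
position 2: 100 → 0  (bit 4 = 0)
position 0: 011 → 1  (bit 3 = 1)
position 12: 010 → 0  (bit 2 = 0)
position 4: 001 → 0  (bit 1 = 0)
position 3: 000 → 1  (bit 0 = 1)
bits b7..b0 = 11101001 = 233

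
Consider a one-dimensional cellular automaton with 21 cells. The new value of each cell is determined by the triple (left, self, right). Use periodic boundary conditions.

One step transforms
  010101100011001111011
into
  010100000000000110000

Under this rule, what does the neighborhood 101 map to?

At position 0 the neighborhood is 101; the next row has 0 there.

0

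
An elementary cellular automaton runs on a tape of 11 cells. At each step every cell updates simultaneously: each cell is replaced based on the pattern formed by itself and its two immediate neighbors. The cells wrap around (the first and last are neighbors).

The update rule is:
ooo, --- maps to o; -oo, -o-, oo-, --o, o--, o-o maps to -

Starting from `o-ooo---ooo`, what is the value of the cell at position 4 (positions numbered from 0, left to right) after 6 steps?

-

---o--o--oo
-o---------
---oooooooo
-o--oooooo-
-----oooo--
oooo--oo--o
position 4 holds -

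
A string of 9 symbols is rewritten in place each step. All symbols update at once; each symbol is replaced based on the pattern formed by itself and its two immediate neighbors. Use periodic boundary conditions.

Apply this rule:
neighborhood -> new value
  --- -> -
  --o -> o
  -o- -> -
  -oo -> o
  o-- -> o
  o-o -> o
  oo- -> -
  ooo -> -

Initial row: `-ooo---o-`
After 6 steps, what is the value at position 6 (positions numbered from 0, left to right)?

oo--o-o-o
--oo-o-oo
ooo-o-oo-
o--o-oo-o
-oo-oo-oo
oo-oo-oo-
position 6 holds o

o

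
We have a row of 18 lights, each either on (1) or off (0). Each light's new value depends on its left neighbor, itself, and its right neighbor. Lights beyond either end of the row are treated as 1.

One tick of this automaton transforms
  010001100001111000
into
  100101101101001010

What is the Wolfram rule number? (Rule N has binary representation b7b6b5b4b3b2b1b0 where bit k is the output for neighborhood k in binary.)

105

position 12: 111 → 0  (bit 7 = 0)
position 6: 110 → 1  (bit 6 = 1)
position 0: 101 → 1  (bit 5 = 1)
position 2: 100 → 0  (bit 4 = 0)
position 5: 011 → 1  (bit 3 = 1)
position 1: 010 → 0  (bit 2 = 0)
position 4: 001 → 0  (bit 1 = 0)
position 3: 000 → 1  (bit 0 = 1)
bits b7..b0 = 01101001 = 105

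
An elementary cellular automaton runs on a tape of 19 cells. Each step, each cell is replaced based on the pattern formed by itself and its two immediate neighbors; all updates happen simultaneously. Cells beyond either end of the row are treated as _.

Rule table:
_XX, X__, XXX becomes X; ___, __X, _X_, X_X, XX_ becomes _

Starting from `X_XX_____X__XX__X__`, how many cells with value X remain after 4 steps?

__X_X_____X_X_X__X_
_____X_________X__X
______X_________X__
_______X_________X_
count of X: 2

2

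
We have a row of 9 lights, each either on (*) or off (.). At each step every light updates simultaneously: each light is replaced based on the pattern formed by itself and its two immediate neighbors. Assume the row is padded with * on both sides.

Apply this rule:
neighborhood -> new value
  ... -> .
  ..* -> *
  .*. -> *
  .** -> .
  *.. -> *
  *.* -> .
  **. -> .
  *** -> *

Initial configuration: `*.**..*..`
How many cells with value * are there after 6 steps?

4

....*****
*..*.****
.***..***
..*.**.**
***.....*
**.*...*.
count of *: 4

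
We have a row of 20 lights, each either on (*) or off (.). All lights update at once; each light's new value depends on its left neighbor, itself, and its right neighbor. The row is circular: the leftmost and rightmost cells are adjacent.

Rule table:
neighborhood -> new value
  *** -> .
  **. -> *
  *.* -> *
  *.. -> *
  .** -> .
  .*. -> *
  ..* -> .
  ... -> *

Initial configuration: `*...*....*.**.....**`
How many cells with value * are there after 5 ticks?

tick 1: ***.****.**.*****...
tick 2: ..**...**.**....***.
tick 3: *..***..**.****...**
tick 4: **...**..**...***...
tick 5: .***..**..***...***.
count of *: 11

11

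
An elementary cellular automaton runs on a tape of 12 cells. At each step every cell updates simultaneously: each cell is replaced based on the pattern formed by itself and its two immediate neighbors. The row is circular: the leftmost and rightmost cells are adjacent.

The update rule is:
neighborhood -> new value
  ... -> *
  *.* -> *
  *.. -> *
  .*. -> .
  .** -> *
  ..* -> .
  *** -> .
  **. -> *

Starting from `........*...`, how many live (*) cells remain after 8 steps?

6

*******..***
......**.*..
*****.***.**
....***.***.
***.*.***.**
..**.**.***.
*.*******.**
***.....***.
count of *: 6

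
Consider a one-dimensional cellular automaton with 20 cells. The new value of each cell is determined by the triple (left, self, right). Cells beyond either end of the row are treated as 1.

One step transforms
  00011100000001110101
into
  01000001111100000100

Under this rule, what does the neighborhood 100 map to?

0

At position 0 the neighborhood is 100; the next row has 0 there.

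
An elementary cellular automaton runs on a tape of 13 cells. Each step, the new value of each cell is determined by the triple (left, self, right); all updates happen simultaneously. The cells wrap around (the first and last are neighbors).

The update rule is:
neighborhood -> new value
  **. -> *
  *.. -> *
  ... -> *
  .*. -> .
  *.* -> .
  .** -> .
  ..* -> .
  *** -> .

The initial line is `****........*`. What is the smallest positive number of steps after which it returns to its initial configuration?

...********..
**........***
.********....
........*****
*******.....*
......*****..
*****.....***
....*****....
***.....*****
..*****......
*.....*******
*****........
....********.
***........**
..********...
*........****
********.....
.......*****.
******.....**
.....*****...
****.....****
...*****.....
**.....******
.*****.......
.....********
****........*

26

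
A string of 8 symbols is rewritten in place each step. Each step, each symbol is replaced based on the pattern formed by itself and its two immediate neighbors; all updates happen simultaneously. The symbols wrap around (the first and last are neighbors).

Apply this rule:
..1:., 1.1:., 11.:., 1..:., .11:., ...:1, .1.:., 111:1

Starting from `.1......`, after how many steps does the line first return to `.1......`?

...11111
.1..111.
.....1..
1111...1
111..1..
.1......

6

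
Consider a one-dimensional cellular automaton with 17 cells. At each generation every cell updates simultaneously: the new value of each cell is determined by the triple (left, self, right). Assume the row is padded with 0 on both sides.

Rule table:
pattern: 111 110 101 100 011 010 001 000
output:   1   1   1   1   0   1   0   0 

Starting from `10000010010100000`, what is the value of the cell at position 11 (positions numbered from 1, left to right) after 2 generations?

1

generation 1: 11000011011110000
generation 2: 01100001101111000
position 11 holds 1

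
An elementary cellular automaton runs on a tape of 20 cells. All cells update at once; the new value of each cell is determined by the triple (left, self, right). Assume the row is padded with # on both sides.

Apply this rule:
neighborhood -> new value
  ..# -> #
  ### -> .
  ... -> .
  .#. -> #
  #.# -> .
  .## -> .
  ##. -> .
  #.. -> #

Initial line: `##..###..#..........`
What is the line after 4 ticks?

..##...####........#
##..#.#....#......#.
..###.##..###....##.
##......##...#..#...

##......##...#..#...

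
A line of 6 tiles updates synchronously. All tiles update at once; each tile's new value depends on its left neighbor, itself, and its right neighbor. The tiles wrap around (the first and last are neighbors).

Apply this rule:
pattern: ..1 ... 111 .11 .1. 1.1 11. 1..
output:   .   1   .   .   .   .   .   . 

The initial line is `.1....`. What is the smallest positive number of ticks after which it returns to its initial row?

...111
.1....

2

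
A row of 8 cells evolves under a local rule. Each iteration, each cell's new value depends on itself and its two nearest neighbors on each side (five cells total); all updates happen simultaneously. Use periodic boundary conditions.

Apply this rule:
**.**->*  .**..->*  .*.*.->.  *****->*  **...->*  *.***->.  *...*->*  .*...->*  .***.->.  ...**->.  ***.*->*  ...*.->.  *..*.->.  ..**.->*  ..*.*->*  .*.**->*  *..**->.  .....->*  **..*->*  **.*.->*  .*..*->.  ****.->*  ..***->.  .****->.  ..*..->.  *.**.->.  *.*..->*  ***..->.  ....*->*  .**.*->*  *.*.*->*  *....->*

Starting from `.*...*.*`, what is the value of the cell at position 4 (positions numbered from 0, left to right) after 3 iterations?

.***.*.*
*..***.*
**...**.
position 4 holds .

.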